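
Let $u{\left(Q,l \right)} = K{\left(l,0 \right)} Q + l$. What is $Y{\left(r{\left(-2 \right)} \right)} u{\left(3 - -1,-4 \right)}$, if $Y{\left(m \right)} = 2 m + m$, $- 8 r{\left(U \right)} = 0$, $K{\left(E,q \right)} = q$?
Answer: $0$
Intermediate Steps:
$r{\left(U \right)} = 0$ ($r{\left(U \right)} = \left(- \frac{1}{8}\right) 0 = 0$)
$u{\left(Q,l \right)} = l$ ($u{\left(Q,l \right)} = 0 Q + l = 0 + l = l$)
$Y{\left(m \right)} = 3 m$
$Y{\left(r{\left(-2 \right)} \right)} u{\left(3 - -1,-4 \right)} = 3 \cdot 0 \left(-4\right) = 0 \left(-4\right) = 0$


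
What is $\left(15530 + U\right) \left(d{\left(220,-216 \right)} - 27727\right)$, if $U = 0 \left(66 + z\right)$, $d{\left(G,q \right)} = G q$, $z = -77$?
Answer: $-1168585910$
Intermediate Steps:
$U = 0$ ($U = 0 \left(66 - 77\right) = 0 \left(-11\right) = 0$)
$\left(15530 + U\right) \left(d{\left(220,-216 \right)} - 27727\right) = \left(15530 + 0\right) \left(220 \left(-216\right) - 27727\right) = 15530 \left(-47520 - 27727\right) = 15530 \left(-75247\right) = -1168585910$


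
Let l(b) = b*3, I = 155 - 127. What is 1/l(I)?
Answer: 1/84 ≈ 0.011905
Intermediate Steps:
I = 28
l(b) = 3*b
1/l(I) = 1/(3*28) = 1/84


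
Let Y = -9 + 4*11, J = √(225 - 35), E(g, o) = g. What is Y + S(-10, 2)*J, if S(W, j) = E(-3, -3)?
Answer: 35 - 3*√190 ≈ -6.3521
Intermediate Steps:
S(W, j) = -3
J = √190 ≈ 13.784
Y = 35 (Y = -9 + 44 = 35)
Y + S(-10, 2)*J = 35 - 3*√190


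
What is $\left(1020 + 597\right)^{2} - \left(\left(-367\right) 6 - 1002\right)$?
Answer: $2617893$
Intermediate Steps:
$\left(1020 + 597\right)^{2} - \left(\left(-367\right) 6 - 1002\right) = 1617^{2} - \left(-2202 - 1002\right) = 2614689 - -3204 = 2614689 + 3204 = 2617893$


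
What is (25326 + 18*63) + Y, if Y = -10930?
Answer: 15530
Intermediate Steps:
(25326 + 18*63) + Y = (25326 + 18*63) - 10930 = (25326 + 1134) - 10930 = 26460 - 10930 = 15530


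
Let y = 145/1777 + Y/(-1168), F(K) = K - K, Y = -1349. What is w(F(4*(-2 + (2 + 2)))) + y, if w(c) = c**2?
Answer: 2566533/2075536 ≈ 1.2366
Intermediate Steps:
F(K) = 0
y = 2566533/2075536 (y = 145/1777 - 1349/(-1168) = 145*(1/1777) - 1349*(-1/1168) = 145/1777 + 1349/1168 = 2566533/2075536 ≈ 1.2366)
w(F(4*(-2 + (2 + 2)))) + y = 0**2 + 2566533/2075536 = 0 + 2566533/2075536 = 2566533/2075536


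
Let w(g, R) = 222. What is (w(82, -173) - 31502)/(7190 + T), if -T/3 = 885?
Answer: -6256/907 ≈ -6.8975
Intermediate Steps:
T = -2655 (T = -3*885 = -2655)
(w(82, -173) - 31502)/(7190 + T) = (222 - 31502)/(7190 - 2655) = -31280/4535 = -31280*1/4535 = -6256/907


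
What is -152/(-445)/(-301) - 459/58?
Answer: -61489571/7768810 ≈ -7.9149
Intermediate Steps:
-152/(-445)/(-301) - 459/58 = -152*(-1/445)*(-1/301) - 459*1/58 = (152/445)*(-1/301) - 459/58 = -152/133945 - 459/58 = -61489571/7768810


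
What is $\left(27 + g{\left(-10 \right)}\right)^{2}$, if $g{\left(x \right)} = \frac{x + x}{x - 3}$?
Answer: $\frac{137641}{169} \approx 814.44$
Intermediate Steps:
$g{\left(x \right)} = \frac{2 x}{-3 + x}$
$\left(27 + g{\left(-10 \right)}\right)^{2} = \left(27 + 2 \left(-10\right) \frac{1}{-3 - 10}\right)^{2} = \left(27 + 2 \left(-10\right) \frac{1}{-13}\right)^{2} = \left(27 + 2 \left(-10\right) \left(- \frac{1}{13}\right)\right)^{2} = \left(27 + \frac{20}{13}\right)^{2} = \left(\frac{371}{13}\right)^{2} = \frac{137641}{169}$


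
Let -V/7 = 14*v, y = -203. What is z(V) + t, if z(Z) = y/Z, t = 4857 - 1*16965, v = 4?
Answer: -678019/56 ≈ -12107.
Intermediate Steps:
V = -392 (V = -98*4 = -7*56 = -392)
t = -12108 (t = 4857 - 16965 = -12108)
z(Z) = -203/Z
z(V) + t = -203/(-392) - 12108 = -203*(-1/392) - 12108 = 29/56 - 12108 = -678019/56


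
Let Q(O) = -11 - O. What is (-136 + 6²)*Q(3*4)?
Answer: 2300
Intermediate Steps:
(-136 + 6²)*Q(3*4) = (-136 + 6²)*(-11 - 3*4) = (-136 + 36)*(-11 - 1*12) = -100*(-11 - 12) = -100*(-23) = 2300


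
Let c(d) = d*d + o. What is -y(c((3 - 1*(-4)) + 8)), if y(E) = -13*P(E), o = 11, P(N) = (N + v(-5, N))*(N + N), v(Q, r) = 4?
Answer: 1472640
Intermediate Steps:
P(N) = 2*N*(4 + N) (P(N) = (N + 4)*(N + N) = (4 + N)*(2*N) = 2*N*(4 + N))
c(d) = 11 + d² (c(d) = d*d + 11 = d² + 11 = 11 + d²)
y(E) = -26*E*(4 + E)
-y(c((3 - 1*(-4)) + 8)) = -(-26)*(11 + ((3 - 1*(-4)) + 8)²)*(4 + (11 + ((3 - 1*(-4)) + 8)²)) = -(-26)*(11 + ((3 + 4) + 8)²)*(4 + (11 + ((3 + 4) + 8)²)) = -(-26)*(11 + (7 + 8)²)*(4 + (11 + (7 + 8)²)) = -(-26)*(11 + 15²)*(4 + (11 + 15²)) = -(-26)*(11 + 225)*(4 + (11 + 225)) = -(-26)*236*(4 + 236) = -(-26)*236*240 = -1*(-1472640) = 1472640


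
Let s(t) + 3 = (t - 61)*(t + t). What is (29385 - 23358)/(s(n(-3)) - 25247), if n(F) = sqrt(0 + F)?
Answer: -38054478/159477547 + 367647*I*sqrt(3)/318955094 ≈ -0.23862 + 0.0019965*I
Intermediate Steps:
n(F) = sqrt(F)
s(t) = -3 + 2*t*(-61 + t) (s(t) = -3 + (t - 61)*(t + t) = -3 + (-61 + t)*(2*t) = -3 + 2*t*(-61 + t))
(29385 - 23358)/(s(n(-3)) - 25247) = (29385 - 23358)/((-3 - 122*I*sqrt(3) + 2*(sqrt(-3))**2) - 25247) = 6027/((-3 - 122*I*sqrt(3) + 2*(I*sqrt(3))**2) - 25247) = 6027/((-3 - 122*I*sqrt(3) + 2*(-3)) - 25247) = 6027/((-3 - 122*I*sqrt(3) - 6) - 25247) = 6027/((-9 - 122*I*sqrt(3)) - 25247) = 6027/(-25256 - 122*I*sqrt(3))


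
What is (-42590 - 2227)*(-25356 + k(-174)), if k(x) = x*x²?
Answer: 237233411460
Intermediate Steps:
k(x) = x³
(-42590 - 2227)*(-25356 + k(-174)) = (-42590 - 2227)*(-25356 + (-174)³) = -44817*(-25356 - 5268024) = -44817*(-5293380) = 237233411460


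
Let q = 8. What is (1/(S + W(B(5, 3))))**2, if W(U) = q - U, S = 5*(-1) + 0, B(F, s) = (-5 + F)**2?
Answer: 1/9 ≈ 0.11111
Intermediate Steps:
S = -5 (S = -5 + 0 = -5)
W(U) = 8 - U
(1/(S + W(B(5, 3))))**2 = (1/(-5 + (8 - (-5 + 5)**2)))**2 = (1/(-5 + (8 - 1*0**2)))**2 = (1/(-5 + (8 - 1*0)))**2 = (1/(-5 + (8 + 0)))**2 = (1/(-5 + 8))**2 = (1/3)**2 = 1/9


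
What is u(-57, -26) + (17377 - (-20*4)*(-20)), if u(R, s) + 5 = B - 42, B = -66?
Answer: 15664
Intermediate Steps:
u(R, s) = -113 (u(R, s) = -5 + (-66 - 42) = -5 - 108 = -113)
u(-57, -26) + (17377 - (-20*4)*(-20)) = -113 + (17377 - (-20*4)*(-20)) = -113 + (17377 - (-80)*(-20)) = -113 + (17377 - 1*1600) = -113 + (17377 - 1600) = -113 + 15777 = 15664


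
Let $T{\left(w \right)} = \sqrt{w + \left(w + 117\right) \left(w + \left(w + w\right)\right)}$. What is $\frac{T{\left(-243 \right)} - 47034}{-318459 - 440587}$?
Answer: $\frac{23517}{379523} - \frac{9 \sqrt{1131}}{759046} \approx 0.061566$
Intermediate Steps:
$T{\left(w \right)} = \sqrt{w + 3 w \left(117 + w\right)}$ ($T{\left(w \right)} = \sqrt{w + \left(117 + w\right) \left(w + 2 w\right)} = \sqrt{w + \left(117 + w\right) 3 w} = \sqrt{w + 3 w \left(117 + w\right)}$)
$\frac{T{\left(-243 \right)} - 47034}{-318459 - 440587} = \frac{\sqrt{- 243 \left(352 + 3 \left(-243\right)\right)} - 47034}{-318459 - 440587} = \frac{\sqrt{- 243 \left(352 - 729\right)} - 47034}{-759046} = \left(\sqrt{\left(-243\right) \left(-377\right)} - 47034\right) \left(- \frac{1}{759046}\right) = \left(\sqrt{91611} - 47034\right) \left(- \frac{1}{759046}\right) = \left(9 \sqrt{1131} - 47034\right) \left(- \frac{1}{759046}\right) = \left(-47034 + 9 \sqrt{1131}\right) \left(- \frac{1}{759046}\right) = \frac{23517}{379523} - \frac{9 \sqrt{1131}}{759046}$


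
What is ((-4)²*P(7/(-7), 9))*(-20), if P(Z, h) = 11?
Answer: -3520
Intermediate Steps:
((-4)²*P(7/(-7), 9))*(-20) = ((-4)²*11)*(-20) = (16*11)*(-20) = 176*(-20) = -3520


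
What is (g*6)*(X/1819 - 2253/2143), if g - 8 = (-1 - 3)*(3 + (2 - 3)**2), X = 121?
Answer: 184267392/3898117 ≈ 47.271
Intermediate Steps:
g = -8 (g = 8 + (-1 - 3)*(3 + (2 - 3)**2) = 8 - 4*(3 + (-1)**2) = 8 - 4*(3 + 1) = 8 - 4*4 = 8 - 16 = -8)
(g*6)*(X/1819 - 2253/2143) = (-8*6)*(121/1819 - 2253/2143) = -48*(121*(1/1819) - 2253*1/2143) = -48*(121/1819 - 2253/2143) = -48*(-3838904/3898117) = 184267392/3898117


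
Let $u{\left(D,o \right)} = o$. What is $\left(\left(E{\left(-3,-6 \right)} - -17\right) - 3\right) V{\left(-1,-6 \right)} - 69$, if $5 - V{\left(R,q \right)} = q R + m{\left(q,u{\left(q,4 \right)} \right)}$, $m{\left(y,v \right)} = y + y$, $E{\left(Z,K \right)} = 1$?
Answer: $96$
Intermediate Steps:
$m{\left(y,v \right)} = 2 y$
$V{\left(R,q \right)} = 5 - 2 q - R q$ ($V{\left(R,q \right)} = 5 - \left(q R + 2 q\right) = 5 - \left(R q + 2 q\right) = 5 - \left(2 q + R q\right) = 5 - 2 q - R q$)
$\left(\left(E{\left(-3,-6 \right)} - -17\right) - 3\right) V{\left(-1,-6 \right)} - 69 = \left(\left(1 - -17\right) - 3\right) \left(5 - -12 - \left(-1\right) \left(-6\right)\right) - 69 = \left(\left(1 + 17\right) - 3\right) \left(5 + 12 - 6\right) - 69 = \left(18 - 3\right) 11 - 69 = 15 \cdot 11 - 69 = 165 - 69 = 96$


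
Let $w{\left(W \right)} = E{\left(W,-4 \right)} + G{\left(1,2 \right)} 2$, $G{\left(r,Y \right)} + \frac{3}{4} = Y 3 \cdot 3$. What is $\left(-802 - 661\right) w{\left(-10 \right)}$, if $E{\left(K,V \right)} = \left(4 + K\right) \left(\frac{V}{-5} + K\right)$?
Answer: $- \frac{1312311}{10} \approx -1.3123 \cdot 10^{5}$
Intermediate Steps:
$E{\left(K,V \right)} = \left(4 + K\right) \left(K - \frac{V}{5}\right)$ ($E{\left(K,V \right)} = \left(4 + K\right) \left(V \left(- \frac{1}{5}\right) + K\right) = \left(4 + K\right) \left(- \frac{V}{5} + K\right) = \left(4 + K\right) \left(K - \frac{V}{5}\right)$)
$G{\left(r,Y \right)} = - \frac{3}{4} + 9 Y$ ($G{\left(r,Y \right)} = - \frac{3}{4} + Y 3 \cdot 3 = - \frac{3}{4} + 3 Y 3 = - \frac{3}{4} + 9 Y$)
$w{\left(W \right)} = \frac{377}{10} + W^{2} + \frac{24 W}{5}$ ($w{\left(W \right)} = \left(W^{2} + 4 W - - \frac{16}{5} - \frac{1}{5} W \left(-4\right)\right) + \left(- \frac{3}{4} + 9 \cdot 2\right) 2 = \left(W^{2} + 4 W + \frac{16}{5} + \frac{4 W}{5}\right) + \left(- \frac{3}{4} + 18\right) 2 = \left(\frac{16}{5} + W^{2} + \frac{24 W}{5}\right) + \frac{69}{4} \cdot 2 = \left(\frac{16}{5} + W^{2} + \frac{24 W}{5}\right) + \frac{69}{2} = \frac{377}{10} + W^{2} + \frac{24 W}{5}$)
$\left(-802 - 661\right) w{\left(-10 \right)} = \left(-802 - 661\right) \left(\frac{377}{10} + \left(-10\right)^{2} + \frac{24}{5} \left(-10\right)\right) = - 1463 \left(\frac{377}{10} + 100 - 48\right) = \left(-1463\right) \frac{897}{10} = - \frac{1312311}{10}$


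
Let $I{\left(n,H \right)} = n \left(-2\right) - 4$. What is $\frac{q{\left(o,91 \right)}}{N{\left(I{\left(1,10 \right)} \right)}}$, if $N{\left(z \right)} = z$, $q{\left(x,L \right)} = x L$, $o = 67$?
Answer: $- \frac{6097}{6} \approx -1016.2$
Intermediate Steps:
$I{\left(n,H \right)} = -4 - 2 n$ ($I{\left(n,H \right)} = - 2 n - 4 = -4 - 2 n$)
$q{\left(x,L \right)} = L x$
$\frac{q{\left(o,91 \right)}}{N{\left(I{\left(1,10 \right)} \right)}} = \frac{91 \cdot 67}{-4 - 2} = \frac{6097}{-4 - 2} = \frac{6097}{-6} = 6097 \left(- \frac{1}{6}\right) = - \frac{6097}{6}$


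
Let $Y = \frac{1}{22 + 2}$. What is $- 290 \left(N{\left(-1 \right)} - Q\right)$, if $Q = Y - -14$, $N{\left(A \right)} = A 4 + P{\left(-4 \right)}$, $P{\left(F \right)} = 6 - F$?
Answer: $\frac{27985}{12} \approx 2332.1$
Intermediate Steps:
$Y = \frac{1}{24} \approx 0.041667$
$N{\left(A \right)} = 10 + 4 A$ ($N{\left(A \right)} = A 4 + \left(6 - -4\right) = 4 A + \left(6 + 4\right) = 4 A + 10 = 10 + 4 A$)
$Q = \frac{337}{24}$ ($Q = \frac{1}{24} - -14 = \frac{1}{24} + 14 = \frac{337}{24} \approx 14.042$)
$- 290 \left(N{\left(-1 \right)} - Q\right) = - 290 \left(\left(10 + 4 \left(-1\right)\right) - \frac{337}{24}\right) = - 290 \left(\left(10 - 4\right) - \frac{337}{24}\right) = - 290 \left(6 - \frac{337}{24}\right) = \left(-290\right) \left(- \frac{193}{24}\right) = \frac{27985}{12}$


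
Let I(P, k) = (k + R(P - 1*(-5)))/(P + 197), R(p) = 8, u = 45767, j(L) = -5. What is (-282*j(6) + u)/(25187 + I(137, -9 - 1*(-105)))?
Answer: 7878559/4206281 ≈ 1.8730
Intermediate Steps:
I(P, k) = (8 + k)/(197 + P) (I(P, k) = (k + 8)/(P + 197) = (8 + k)/(197 + P))
(-282*j(6) + u)/(25187 + I(137, -9 - 1*(-105))) = (-282*(-5) + 45767)/(25187 + (8 + (-9 - 1*(-105)))/(197 + 137)) = (1410 + 45767)/(25187 + (8 + (-9 + 105))/334) = 47177/(25187 + (8 + 96)/334) = 47177/(25187 + (1/334)*104) = 47177/(25187 + 52/167) = 47177/(4206281/167) = 47177*(167/4206281) = 7878559/4206281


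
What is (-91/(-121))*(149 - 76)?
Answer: 6643/121 ≈ 54.901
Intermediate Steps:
(-91/(-121))*(149 - 76) = -91*(-1/121)*73 = (91/121)*73 = 6643/121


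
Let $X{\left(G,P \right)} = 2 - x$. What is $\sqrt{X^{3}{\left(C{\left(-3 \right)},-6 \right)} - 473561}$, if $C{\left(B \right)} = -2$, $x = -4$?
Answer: $i \sqrt{473345} \approx 688.0 i$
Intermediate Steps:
$X{\left(G,P \right)} = 6$ ($X{\left(G,P \right)} = 2 - -4 = 2 + 4 = 6$)
$\sqrt{X^{3}{\left(C{\left(-3 \right)},-6 \right)} - 473561} = \sqrt{6^{3} - 473561} = \sqrt{216 - 473561} = \sqrt{-473345} = i \sqrt{473345}$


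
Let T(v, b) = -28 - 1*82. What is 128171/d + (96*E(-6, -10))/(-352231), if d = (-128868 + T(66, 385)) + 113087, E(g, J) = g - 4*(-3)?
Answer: -45154952717/5597302821 ≈ -8.0673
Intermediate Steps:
T(v, b) = -110 (T(v, b) = -28 - 82 = -110)
E(g, J) = 12 + g (E(g, J) = g + 12 = 12 + g)
d = -15891 (d = (-128868 - 110) + 113087 = -128978 + 113087 = -15891)
128171/d + (96*E(-6, -10))/(-352231) = 128171/(-15891) + (96*(12 - 6))/(-352231) = 128171*(-1/15891) + (96*6)*(-1/352231) = -128171/15891 + 576*(-1/352231) = -128171/15891 - 576/352231 = -45154952717/5597302821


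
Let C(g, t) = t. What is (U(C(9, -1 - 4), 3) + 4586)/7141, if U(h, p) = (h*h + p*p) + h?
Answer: 4615/7141 ≈ 0.64627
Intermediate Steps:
U(h, p) = h + h² + p² (U(h, p) = (h² + p²) + h = h + h² + p²)
(U(C(9, -1 - 4), 3) + 4586)/7141 = (((-1 - 4) + (-1 - 4)² + 3²) + 4586)/7141 = ((-5 + (-5)² + 9) + 4586)*(1/7141) = ((-5 + 25 + 9) + 4586)*(1/7141) = (29 + 4586)*(1/7141) = 4615*(1/7141) = 4615/7141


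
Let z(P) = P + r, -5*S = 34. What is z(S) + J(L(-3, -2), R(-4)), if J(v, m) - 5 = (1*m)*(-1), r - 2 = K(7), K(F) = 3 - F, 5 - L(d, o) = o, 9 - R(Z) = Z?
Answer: -84/5 ≈ -16.800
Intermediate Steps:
R(Z) = 9 - Z
L(d, o) = 5 - o
S = -34/5 (S = -⅕*34 = -34/5 ≈ -6.8000)
r = -2 (r = 2 + (3 - 1*7) = 2 + (3 - 7) = 2 - 4 = -2)
J(v, m) = 5 - m (J(v, m) = 5 + (1*m)*(-1) = 5 + m*(-1) = 5 - m)
z(P) = -2 + P (z(P) = P - 2 = -2 + P)
z(S) + J(L(-3, -2), R(-4)) = (-2 - 34/5) + (5 - (9 - 1*(-4))) = -44/5 + (5 - (9 + 4)) = -44/5 + (5 - 1*13) = -44/5 + (5 - 13) = -44/5 - 8 = -84/5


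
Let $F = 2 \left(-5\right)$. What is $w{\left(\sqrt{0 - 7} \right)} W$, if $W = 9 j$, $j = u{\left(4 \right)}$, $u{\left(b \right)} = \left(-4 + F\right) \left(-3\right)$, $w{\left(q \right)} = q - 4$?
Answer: $-1512 + 378 i \sqrt{7} \approx -1512.0 + 1000.1 i$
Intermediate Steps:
$F = -10$
$w{\left(q \right)} = -4 + q$ ($w{\left(q \right)} = q - 4 = -4 + q$)
$u{\left(b \right)} = 42$ ($u{\left(b \right)} = \left(-4 - 10\right) \left(-3\right) = \left(-14\right) \left(-3\right) = 42$)
$j = 42$
$W = 378$ ($W = 9 \cdot 42 = 378$)
$w{\left(\sqrt{0 - 7} \right)} W = \left(-4 + \sqrt{0 - 7}\right) 378 = \left(-4 + \sqrt{-7}\right) 378 = \left(-4 + i \sqrt{7}\right) 378 = -1512 + 378 i \sqrt{7}$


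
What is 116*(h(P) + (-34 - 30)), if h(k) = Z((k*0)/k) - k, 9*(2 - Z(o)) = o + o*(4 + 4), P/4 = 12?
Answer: -12760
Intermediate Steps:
P = 48 (P = 4*12 = 48)
Z(o) = 2 - o (Z(o) = 2 - (o + o*(4 + 4))/9 = 2 - (o + o*8)/9 = 2 - (o + 8*o)/9 = 2 - o)
h(k) = 2 - k (h(k) = (2 - k*0/k) - k = (2 - 0/k) - k = (2 - 1*0) - k = (2 + 0) - k = 2 - k)
116*(h(P) + (-34 - 30)) = 116*((2 - 1*48) + (-34 - 30)) = 116*((2 - 48) - 64) = 116*(-46 - 64) = 116*(-110) = -12760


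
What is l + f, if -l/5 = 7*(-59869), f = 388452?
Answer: 2483867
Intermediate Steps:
l = 2095415 (l = -35*(-59869) = -5*(-419083) = 2095415)
l + f = 2095415 + 388452 = 2483867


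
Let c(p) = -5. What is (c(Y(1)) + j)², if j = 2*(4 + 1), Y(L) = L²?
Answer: 25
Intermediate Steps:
j = 10 (j = 2*5 = 10)
(c(Y(1)) + j)² = (-5 + 10)² = 5² = 25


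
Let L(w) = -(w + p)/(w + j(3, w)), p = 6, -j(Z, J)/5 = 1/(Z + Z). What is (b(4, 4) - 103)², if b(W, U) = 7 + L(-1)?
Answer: 1052676/121 ≈ 8699.8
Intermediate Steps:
j(Z, J) = -5/(2*Z) (j(Z, J) = -5/(Z + Z) = -5*1/(2*Z) = -5/(2*Z))
L(w) = -(6 + w)/(-⅚ + w) (L(w) = -(w + 6)/(w - 5/2/3) = -(6 + w)/(w - 5/2*⅓) = -(6 + w)/(w - ⅚) = -(6 + w)/(-⅚ + w))
b(W, U) = 107/11 (b(W, U) = 7 + 6*(-6 - 1*(-1))/(-5 + 6*(-1)) = 7 + 6*(-6 + 1)/(-5 - 6) = 7 + 6*(-5)/(-11) = 7 + 6*(-1/11)*(-5) = 7 + 30/11 = 107/11)
(b(4, 4) - 103)² = (107/11 - 103)² = (-1026/11)² = 1052676/121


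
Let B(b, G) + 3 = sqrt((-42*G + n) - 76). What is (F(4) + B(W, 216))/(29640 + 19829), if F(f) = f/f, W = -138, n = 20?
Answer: -2/49469 + 2*I*sqrt(2282)/49469 ≈ -4.0429e-5 + 0.0019313*I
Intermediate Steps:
B(b, G) = -3 + sqrt(-56 - 42*G) (B(b, G) = -3 + sqrt((-42*G + 20) - 76) = -3 + sqrt((20 - 42*G) - 76) = -3 + sqrt(-56 - 42*G))
F(f) = 1
(F(4) + B(W, 216))/(29640 + 19829) = (1 + (-3 + sqrt(-56 - 42*216)))/(29640 + 19829) = (1 + (-3 + sqrt(-56 - 9072)))/49469 = (1 + (-3 + sqrt(-9128)))*(1/49469) = (1 + (-3 + 2*I*sqrt(2282)))*(1/49469) = (-2 + 2*I*sqrt(2282))*(1/49469) = -2/49469 + 2*I*sqrt(2282)/49469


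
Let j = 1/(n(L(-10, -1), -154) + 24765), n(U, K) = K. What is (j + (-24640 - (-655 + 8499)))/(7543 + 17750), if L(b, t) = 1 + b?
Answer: -799463723/622486023 ≈ -1.2843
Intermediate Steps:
j = 1/24611 (j = 1/(-154 + 24765) = 1/24611 ≈ 4.0632e-5)
(j + (-24640 - (-655 + 8499)))/(7543 + 17750) = (1/24611 + (-24640 - (-655 + 8499)))/(7543 + 17750) = (1/24611 + (-24640 - 1*7844))/25293 = (1/24611 + (-24640 - 7844))*(1/25293) = (1/24611 - 32484)*(1/25293) = -799463723/24611*1/25293 = -799463723/622486023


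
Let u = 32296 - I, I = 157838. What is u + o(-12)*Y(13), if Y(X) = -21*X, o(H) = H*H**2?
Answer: 346202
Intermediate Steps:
o(H) = H**3
u = -125542 (u = 32296 - 1*157838 = 32296 - 157838 = -125542)
u + o(-12)*Y(13) = -125542 + (-12)**3*(-21*13) = -125542 - 1728*(-273) = -125542 + 471744 = 346202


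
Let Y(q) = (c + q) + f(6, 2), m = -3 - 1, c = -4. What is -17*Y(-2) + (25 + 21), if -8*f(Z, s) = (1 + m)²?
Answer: 1337/8 ≈ 167.13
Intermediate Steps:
m = -4
f(Z, s) = -9/8 (f(Z, s) = -(1 - 4)²/8 = -⅛*(-3)² = -⅛*9 = -9/8)
Y(q) = -41/8 + q (Y(q) = (-4 + q) - 9/8 = -41/8 + q)
-17*Y(-2) + (25 + 21) = -17*(-41/8 - 2) + (25 + 21) = -17*(-57/8) + 46 = 969/8 + 46 = 1337/8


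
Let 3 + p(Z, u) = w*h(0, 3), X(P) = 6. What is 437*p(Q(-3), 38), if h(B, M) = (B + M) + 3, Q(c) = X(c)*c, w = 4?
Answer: 9177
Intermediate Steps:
Q(c) = 6*c
h(B, M) = 3 + B + M
p(Z, u) = 21 (p(Z, u) = -3 + 4*(3 + 0 + 3) = -3 + 4*6 = -3 + 24 = 21)
437*p(Q(-3), 38) = 437*21 = 9177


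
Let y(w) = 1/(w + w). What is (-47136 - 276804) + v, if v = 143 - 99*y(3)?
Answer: -647627/2 ≈ -3.2381e+5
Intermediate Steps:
y(w) = 1/(2*w)
v = 253/2 (v = 143 - 99/(2*3) = 143 - 99*⅙ = 143 - 33/2 = 253/2 ≈ 126.50)
(-47136 - 276804) + v = (-47136 - 276804) + 253/2 = -323940 + 253/2 = -647627/2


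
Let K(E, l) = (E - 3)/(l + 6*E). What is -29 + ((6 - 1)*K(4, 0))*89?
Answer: -251/24 ≈ -10.458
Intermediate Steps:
K(E, l) = (-3 + E)/(l + 6*E)
-29 + ((6 - 1)*K(4, 0))*89 = -29 + ((6 - 1)*((-3 + 4)/(0 + 6*4)))*89 = -29 + (5*(1/(0 + 24)))*89 = -29 + (5*(1/24))*89 = -29 + (5/24)*89 = -29 + 445/24 = -251/24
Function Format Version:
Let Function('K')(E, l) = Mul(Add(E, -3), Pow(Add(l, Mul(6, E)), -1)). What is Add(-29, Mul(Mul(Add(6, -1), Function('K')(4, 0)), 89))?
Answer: Rational(-251, 24) ≈ -10.458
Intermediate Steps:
Function('K')(E, l) = Mul(Pow(Add(l, Mul(6, E)), -1), Add(-3, E)) (Function('K')(E, l) = Mul(Add(-3, E), Pow(Add(l, Mul(6, E)), -1)) = Mul(Pow(Add(l, Mul(6, E)), -1), Add(-3, E)))
Add(-29, Mul(Mul(Add(6, -1), Function('K')(4, 0)), 89)) = Add(-29, Mul(Mul(Add(6, -1), Mul(Pow(Add(0, Mul(6, 4)), -1), Add(-3, 4))), 89)) = Add(-29, Mul(Mul(5, Mul(Pow(Add(0, 24), -1), 1)), 89)) = Add(-29, Mul(Mul(5, Mul(Pow(24, -1), 1)), 89)) = Add(-29, Mul(Mul(5, Mul(Rational(1, 24), 1)), 89)) = Add(-29, Mul(Mul(5, Rational(1, 24)), 89)) = Add(-29, Mul(Rational(5, 24), 89)) = Add(-29, Rational(445, 24)) = Rational(-251, 24)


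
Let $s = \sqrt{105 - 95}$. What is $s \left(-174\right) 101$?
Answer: $- 17574 \sqrt{10} \approx -55574.0$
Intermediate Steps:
$s = \sqrt{10} \approx 3.1623$
$s \left(-174\right) 101 = \sqrt{10} \left(-174\right) 101 = - 174 \sqrt{10} \cdot 101 = - 17574 \sqrt{10}$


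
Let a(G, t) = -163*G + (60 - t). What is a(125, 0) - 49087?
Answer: -69402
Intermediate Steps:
a(G, t) = 60 - t - 163*G
a(125, 0) - 49087 = (60 - 1*0 - 163*125) - 49087 = (60 + 0 - 20375) - 49087 = -20315 - 49087 = -69402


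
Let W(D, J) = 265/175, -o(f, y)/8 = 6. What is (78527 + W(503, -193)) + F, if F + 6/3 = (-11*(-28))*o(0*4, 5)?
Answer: 2230988/35 ≈ 63743.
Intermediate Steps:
o(f, y) = -48 (o(f, y) = -8*6 = -48)
F = -14786 (F = -2 - 11*(-28)*(-48) = -2 + 308*(-48) = -2 - 14784 = -14786)
W(D, J) = 53/35 (W(D, J) = 265*(1/175) = 53/35)
(78527 + W(503, -193)) + F = (78527 + 53/35) - 14786 = 2748498/35 - 14786 = 2230988/35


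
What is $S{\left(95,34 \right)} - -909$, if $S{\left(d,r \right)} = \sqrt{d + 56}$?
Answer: $909 + \sqrt{151} \approx 921.29$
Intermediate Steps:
$S{\left(d,r \right)} = \sqrt{56 + d}$
$S{\left(95,34 \right)} - -909 = \sqrt{56 + 95} - -909 = \sqrt{151} + 909 = 909 + \sqrt{151}$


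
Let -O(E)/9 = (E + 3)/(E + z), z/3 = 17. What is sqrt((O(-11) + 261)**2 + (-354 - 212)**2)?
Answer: 2*sqrt(2433874)/5 ≈ 624.04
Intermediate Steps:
z = 51 (z = 3*17 = 51)
O(E) = -9*(3 + E)/(51 + E) (O(E) = -9*(E + 3)/(E + 51) = -9*(3 + E)/(51 + E))
sqrt((O(-11) + 261)**2 + (-354 - 212)**2) = sqrt((9*(-3 - 1*(-11))/(51 - 11) + 261)**2 + (-354 - 212)**2) = sqrt((9*(-3 + 11)/40 + 261)**2 + (-566)**2) = sqrt((9*(1/40)*8 + 261)**2 + 320356) = sqrt((9/5 + 261)**2 + 320356) = sqrt((1314/5)**2 + 320356) = sqrt(1726596/25 + 320356) = sqrt(9735496/25) = 2*sqrt(2433874)/5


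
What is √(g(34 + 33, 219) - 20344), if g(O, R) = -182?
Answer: I*√20526 ≈ 143.27*I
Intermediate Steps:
√(g(34 + 33, 219) - 20344) = √(-182 - 20344) = √(-20526) = I*√20526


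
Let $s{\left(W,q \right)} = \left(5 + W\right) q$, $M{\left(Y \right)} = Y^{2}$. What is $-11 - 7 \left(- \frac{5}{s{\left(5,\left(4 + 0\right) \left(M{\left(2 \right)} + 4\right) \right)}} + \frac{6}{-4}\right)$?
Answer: $- \frac{25}{64} \approx -0.39063$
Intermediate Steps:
$s{\left(W,q \right)} = q \left(5 + W\right)$
$-11 - 7 \left(- \frac{5}{s{\left(5,\left(4 + 0\right) \left(M{\left(2 \right)} + 4\right) \right)}} + \frac{6}{-4}\right) = -11 - 7 \left(- \frac{5}{\left(4 + 0\right) \left(2^{2} + 4\right) \left(5 + 5\right)} + \frac{6}{-4}\right) = -11 - 7 \left(- \frac{5}{4 \left(4 + 4\right) 10} + 6 \left(- \frac{1}{4}\right)\right) = -11 - 7 \left(- \frac{5}{4 \cdot 8 \cdot 10} - \frac{3}{2}\right) = -11 - 7 \left(- \frac{5}{32 \cdot 10} - \frac{3}{2}\right) = -11 - 7 \left(- \frac{5}{320} - \frac{3}{2}\right) = -11 - 7 \left(\left(-5\right) \frac{1}{320} - \frac{3}{2}\right) = -11 - 7 \left(- \frac{1}{64} - \frac{3}{2}\right) = -11 - - \frac{679}{64} = -11 + \frac{679}{64} = - \frac{25}{64}$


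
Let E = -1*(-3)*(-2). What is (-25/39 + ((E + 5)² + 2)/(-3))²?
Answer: 4096/1521 ≈ 2.6930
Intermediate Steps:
E = -6 (E = 3*(-2) = -6)
(-25/39 + ((E + 5)² + 2)/(-3))² = (-25/39 + ((-6 + 5)² + 2)/(-3))² = (-25*1/39 + ((-1)² + 2)*(-⅓))² = (-25/39 + (1 + 2)*(-⅓))² = (-25/39 + 3*(-⅓))² = (-25/39 - 1)² = (-64/39)² = 4096/1521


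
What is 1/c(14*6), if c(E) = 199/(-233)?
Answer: -233/199 ≈ -1.1709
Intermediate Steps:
c(E) = -199/233 (c(E) = 199*(-1/233) = -199/233)
1/c(14*6) = 1/(-199/233) = -233/199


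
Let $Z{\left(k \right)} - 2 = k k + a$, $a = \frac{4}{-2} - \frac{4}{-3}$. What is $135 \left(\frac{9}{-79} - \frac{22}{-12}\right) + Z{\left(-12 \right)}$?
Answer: $\frac{178913}{474} \approx 377.45$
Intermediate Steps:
$a = - \frac{2}{3}$ ($a = 4 \left(- \frac{1}{2}\right) - - \frac{4}{3} = -2 + \frac{4}{3} = - \frac{2}{3} \approx -0.66667$)
$Z{\left(k \right)} = \frac{4}{3} + k^{2}$ ($Z{\left(k \right)} = 2 + \left(k k - \frac{2}{3}\right) = 2 + \left(k^{2} - \frac{2}{3}\right) = 2 + \left(- \frac{2}{3} + k^{2}\right) = \frac{4}{3} + k^{2}$)
$135 \left(\frac{9}{-79} - \frac{22}{-12}\right) + Z{\left(-12 \right)} = 135 \left(\frac{9}{-79} - \frac{22}{-12}\right) + \left(\frac{4}{3} + \left(-12\right)^{2}\right) = 135 \left(9 \left(- \frac{1}{79}\right) - - \frac{11}{6}\right) + \left(\frac{4}{3} + 144\right) = 135 \left(- \frac{9}{79} + \frac{11}{6}\right) + \frac{436}{3} = 135 \cdot \frac{815}{474} + \frac{436}{3} = \frac{36675}{158} + \frac{436}{3} = \frac{178913}{474}$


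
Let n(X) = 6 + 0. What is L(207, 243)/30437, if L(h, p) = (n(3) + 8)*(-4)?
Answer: -56/30437 ≈ -0.0018399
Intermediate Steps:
n(X) = 6
L(h, p) = -56 (L(h, p) = (6 + 8)*(-4) = 14*(-4) = -56)
L(207, 243)/30437 = -56/30437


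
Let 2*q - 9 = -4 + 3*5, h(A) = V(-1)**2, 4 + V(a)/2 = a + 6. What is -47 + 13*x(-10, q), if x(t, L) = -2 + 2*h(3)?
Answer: 31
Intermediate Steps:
V(a) = 4 + 2*a (V(a) = -8 + 2*(a + 6) = -8 + 2*(6 + a) = -8 + (12 + 2*a) = 4 + 2*a)
h(A) = 4 (h(A) = (4 + 2*(-1))**2 = (4 - 2)**2 = 2**2 = 4)
q = 10 (q = 9/2 + (-4 + 3*5)/2 = 9/2 + (-4 + 15)/2 = 9/2 + (1/2)*11 = 9/2 + 11/2 = 10)
x(t, L) = 6 (x(t, L) = -2 + 2*4 = -2 + 8 = 6)
-47 + 13*x(-10, q) = -47 + 13*6 = -47 + 78 = 31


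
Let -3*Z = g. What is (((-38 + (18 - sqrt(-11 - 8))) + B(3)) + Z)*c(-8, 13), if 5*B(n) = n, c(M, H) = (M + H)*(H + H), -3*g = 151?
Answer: -3068/9 - 130*I*sqrt(19) ≈ -340.89 - 566.66*I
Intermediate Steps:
g = -151/3 (g = -1/3*151 = -151/3 ≈ -50.333)
c(M, H) = 2*H*(H + M) (c(M, H) = (H + M)*(2*H) = 2*H*(H + M))
B(n) = n/5
Z = 151/9 (Z = -1/3*(-151/3) = 151/9 ≈ 16.778)
(((-38 + (18 - sqrt(-11 - 8))) + B(3)) + Z)*c(-8, 13) = (((-38 + (18 - sqrt(-11 - 8))) + (1/5)*3) + 151/9)*(2*13*(13 - 8)) = (((-38 + (18 - sqrt(-19))) + 3/5) + 151/9)*(2*13*5) = (((-38 + (18 - I*sqrt(19))) + 3/5) + 151/9)*130 = (((-20 - I*sqrt(19)) + 3/5) + 151/9)*130 = ((-97/5 - I*sqrt(19)) + 151/9)*130 = (-118/45 - I*sqrt(19))*130 = -3068/9 - 130*I*sqrt(19)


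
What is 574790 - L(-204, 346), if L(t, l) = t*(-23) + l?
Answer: 569752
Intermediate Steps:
L(t, l) = l - 23*t (L(t, l) = -23*t + l = l - 23*t)
574790 - L(-204, 346) = 574790 - (346 - 23*(-204)) = 574790 - (346 + 4692) = 574790 - 1*5038 = 574790 - 5038 = 569752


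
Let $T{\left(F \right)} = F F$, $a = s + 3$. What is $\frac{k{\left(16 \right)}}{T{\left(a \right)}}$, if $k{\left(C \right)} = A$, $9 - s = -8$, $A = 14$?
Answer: $\frac{7}{200} \approx 0.035$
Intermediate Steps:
$s = 17$ ($s = 9 - -8 = 9 + 8 = 17$)
$k{\left(C \right)} = 14$
$a = 20$ ($a = 17 + 3 = 20$)
$T{\left(F \right)} = F^{2}$
$\frac{k{\left(16 \right)}}{T{\left(a \right)}} = \frac{14}{20^{2}} = \frac{14}{400} = 14 \cdot \frac{1}{400} = \frac{7}{200}$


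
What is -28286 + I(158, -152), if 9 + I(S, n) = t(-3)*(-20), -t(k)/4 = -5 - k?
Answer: -28455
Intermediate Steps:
t(k) = 20 + 4*k (t(k) = -4*(-5 - k) = 20 + 4*k)
I(S, n) = -169 (I(S, n) = -9 + (20 + 4*(-3))*(-20) = -9 + (20 - 12)*(-20) = -9 + 8*(-20) = -9 - 160 = -169)
-28286 + I(158, -152) = -28286 - 169 = -28455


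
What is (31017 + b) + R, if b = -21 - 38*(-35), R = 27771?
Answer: 60097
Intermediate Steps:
b = 1309 (b = -21 + 1330 = 1309)
(31017 + b) + R = (31017 + 1309) + 27771 = 32326 + 27771 = 60097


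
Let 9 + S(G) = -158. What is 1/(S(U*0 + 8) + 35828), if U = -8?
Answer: 1/35661 ≈ 2.8042e-5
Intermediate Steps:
S(G) = -167 (S(G) = -9 - 158 = -167)
1/(S(U*0 + 8) + 35828) = 1/(-167 + 35828) = 1/35661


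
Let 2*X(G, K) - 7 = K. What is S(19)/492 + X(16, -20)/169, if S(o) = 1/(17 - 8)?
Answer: -2201/57564 ≈ -0.038236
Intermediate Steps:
S(o) = ⅑ (S(o) = 1/9 = ⅑)
X(G, K) = 7/2 + K/2
S(19)/492 + X(16, -20)/169 = (⅑)/492 + (7/2 + (½)*(-20))/169 = (⅑)*(1/492) + (7/2 - 10)*(1/169) = 1/4428 - 13/2*1/169 = 1/4428 - 1/26 = -2201/57564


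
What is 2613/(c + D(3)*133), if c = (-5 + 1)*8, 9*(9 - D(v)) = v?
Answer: 7839/3362 ≈ 2.3316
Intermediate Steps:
D(v) = 9 - v/9
c = -32 (c = -4*8 = -32)
2613/(c + D(3)*133) = 2613/(-32 + (9 - 1/9*3)*133) = 2613/(-32 + (9 - 1/3)*133) = 2613/(-32 + (26/3)*133) = 2613/(-32 + 3458/3) = 2613/(3362/3) = 2613*(3/3362) = 7839/3362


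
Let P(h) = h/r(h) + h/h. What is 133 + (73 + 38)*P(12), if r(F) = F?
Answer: 355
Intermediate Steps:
P(h) = 2 (P(h) = h/h + h/h = 1 + 1 = 2)
133 + (73 + 38)*P(12) = 133 + (73 + 38)*2 = 133 + 111*2 = 133 + 222 = 355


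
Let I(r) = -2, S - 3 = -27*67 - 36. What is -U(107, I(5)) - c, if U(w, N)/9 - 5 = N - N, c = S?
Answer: 1797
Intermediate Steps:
S = -1842 (S = 3 + (-27*67 - 36) = 3 + (-1809 - 36) = 3 - 1845 = -1842)
c = -1842
U(w, N) = 45 (U(w, N) = 45 + 9*(N - N) = 45 + 9*0 = 45 + 0 = 45)
-U(107, I(5)) - c = -1*45 - 1*(-1842) = -45 + 1842 = 1797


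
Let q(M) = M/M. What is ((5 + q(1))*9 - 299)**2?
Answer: 60025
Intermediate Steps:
q(M) = 1
((5 + q(1))*9 - 299)**2 = ((5 + 1)*9 - 299)**2 = (6*9 - 299)**2 = (54 - 299)**2 = (-245)**2 = 60025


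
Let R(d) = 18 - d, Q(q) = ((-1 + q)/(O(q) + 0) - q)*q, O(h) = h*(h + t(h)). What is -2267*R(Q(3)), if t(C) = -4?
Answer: -65743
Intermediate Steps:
O(h) = h*(-4 + h) (O(h) = h*(h - 4) = h*(-4 + h))
Q(q) = q*(-q + (-1 + q)/(q*(-4 + q))) (Q(q) = ((-1 + q)/(q*(-4 + q) + 0) - q)*q = ((-1 + q)/((q*(-4 + q))) - q)*q = ((-1 + q)*(1/(q*(-4 + q))) - q)*q = ((-1 + q)/(q*(-4 + q)) - q)*q = (-q + (-1 + q)/(q*(-4 + q)))*q = q*(-q + (-1 + q)/(q*(-4 + q))))
-2267*R(Q(3)) = -2267*(18 - (-1 + 3 + 3**2*(4 - 1*3))/(-4 + 3)) = -2267*(18 - (-1 + 3 + 9*(4 - 3))/(-1)) = -2267*(18 - (-1)*(-1 + 3 + 9*1)) = -2267*(18 - (-1)*(-1 + 3 + 9)) = -2267*(18 - (-1)*11) = -2267*(18 - 1*(-11)) = -2267*(18 + 11) = -2267*29 = -65743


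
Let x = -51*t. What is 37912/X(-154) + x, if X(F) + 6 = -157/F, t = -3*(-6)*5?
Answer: -9358978/767 ≈ -12202.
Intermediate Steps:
t = 90 (t = 18*5 = 90)
X(F) = -6 - 157/F
x = -4590 (x = -51*90 = -4590)
37912/X(-154) + x = 37912/(-6 - 157/(-154)) - 4590 = 37912/(-6 - 157*(-1/154)) - 4590 = 37912/(-6 + 157/154) - 4590 = 37912/(-767/154) - 4590 = 37912*(-154/767) - 4590 = -5838448/767 - 4590 = -9358978/767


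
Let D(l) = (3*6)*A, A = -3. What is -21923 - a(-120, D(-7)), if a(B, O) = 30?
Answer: -21953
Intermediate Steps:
D(l) = -54 (D(l) = (3*6)*(-3) = 18*(-3) = -54)
-21923 - a(-120, D(-7)) = -21923 - 1*30 = -21923 - 30 = -21953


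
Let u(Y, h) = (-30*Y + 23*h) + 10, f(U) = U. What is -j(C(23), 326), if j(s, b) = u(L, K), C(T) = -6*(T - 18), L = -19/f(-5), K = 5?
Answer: -11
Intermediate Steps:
L = 19/5 (L = -19/(-5) = -19*(-⅕) = 19/5 ≈ 3.8000)
C(T) = 108 - 6*T (C(T) = -6*(-18 + T) = 108 - 6*T)
u(Y, h) = 10 - 30*Y + 23*h
j(s, b) = 11 (j(s, b) = 10 - 30*19/5 + 23*5 = 10 - 114 + 115 = 11)
-j(C(23), 326) = -1*11 = -11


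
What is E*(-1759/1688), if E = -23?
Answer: 40457/1688 ≈ 23.967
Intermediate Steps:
E*(-1759/1688) = -(-40457)/1688 = -23*(-1759/1688) = 40457/1688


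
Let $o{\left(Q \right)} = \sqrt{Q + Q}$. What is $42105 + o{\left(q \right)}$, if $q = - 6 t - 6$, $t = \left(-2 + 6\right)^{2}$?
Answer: $42105 + 2 i \sqrt{51} \approx 42105.0 + 14.283 i$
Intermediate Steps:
$t = 16$ ($t = 4^{2} = 16$)
$q = -102$ ($q = \left(-6\right) 16 - 6 = -96 - 6 = -102$)
$o{\left(Q \right)} = \sqrt{2} \sqrt{Q}$ ($o{\left(Q \right)} = \sqrt{2 Q} = \sqrt{2} \sqrt{Q}$)
$42105 + o{\left(q \right)} = 42105 + \sqrt{2} \sqrt{-102} = 42105 + \sqrt{2} i \sqrt{102} = 42105 + 2 i \sqrt{51}$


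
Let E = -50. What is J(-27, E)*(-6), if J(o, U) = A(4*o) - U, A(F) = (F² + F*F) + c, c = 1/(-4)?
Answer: -280533/2 ≈ -1.4027e+5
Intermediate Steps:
c = -¼ ≈ -0.25000
A(F) = -¼ + 2*F² (A(F) = (F² + F*F) - ¼ = (F² + F²) - ¼ = 2*F² - ¼ = -¼ + 2*F²)
J(o, U) = -¼ - U + 32*o² (J(o, U) = (-¼ + 2*(4*o)²) - U = (-¼ + 2*(16*o²)) - U = (-¼ + 32*o²) - U = -¼ - U + 32*o²)
J(-27, E)*(-6) = (-¼ - 1*(-50) + 32*(-27)²)*(-6) = (-¼ + 50 + 32*729)*(-6) = (-¼ + 50 + 23328)*(-6) = (93511/4)*(-6) = -280533/2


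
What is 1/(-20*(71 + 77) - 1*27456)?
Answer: -1/30416 ≈ -3.2877e-5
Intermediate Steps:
1/(-20*(71 + 77) - 1*27456) = 1/(-20*148 - 27456) = 1/(-2960 - 27456) = 1/(-30416) = -1/30416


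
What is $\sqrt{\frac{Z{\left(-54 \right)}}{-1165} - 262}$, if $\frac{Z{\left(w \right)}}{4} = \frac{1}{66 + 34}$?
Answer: $\frac{i \sqrt{8889824915}}{5825} \approx 16.186 i$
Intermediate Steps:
$Z{\left(w \right)} = \frac{1}{25}$ ($Z{\left(w \right)} = \frac{4}{66 + 34} = \frac{4}{100} = 4 \cdot \frac{1}{100} = \frac{1}{25}$)
$\sqrt{\frac{Z{\left(-54 \right)}}{-1165} - 262} = \sqrt{\frac{1}{25 \left(-1165\right)} - 262} = \sqrt{\frac{1}{25} \left(- \frac{1}{1165}\right) - 262} = \sqrt{- \frac{1}{29125} - 262} = \sqrt{- \frac{7630751}{29125}} = \frac{i \sqrt{8889824915}}{5825}$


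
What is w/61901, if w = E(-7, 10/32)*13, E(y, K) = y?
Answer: -13/8843 ≈ -0.0014701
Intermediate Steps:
w = -91 (w = -7*13 = -91)
w/61901 = -91/61901 = -91*1/61901 = -13/8843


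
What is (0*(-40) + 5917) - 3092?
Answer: 2825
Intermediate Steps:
(0*(-40) + 5917) - 3092 = (0 + 5917) - 3092 = 5917 - 3092 = 2825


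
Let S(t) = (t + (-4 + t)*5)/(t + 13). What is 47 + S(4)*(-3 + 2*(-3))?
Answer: 763/17 ≈ 44.882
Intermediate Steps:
S(t) = (-20 + 6*t)/(13 + t) (S(t) = (t + (-20 + 5*t))/(13 + t) = (-20 + 6*t)/(13 + t))
47 + S(4)*(-3 + 2*(-3)) = 47 + (2*(-10 + 3*4)/(13 + 4))*(-3 + 2*(-3)) = 47 + (2*(-10 + 12)/17)*(-3 - 6) = 47 + (2*(1/17)*2)*(-9) = 47 + (4/17)*(-9) = 47 - 36/17 = 763/17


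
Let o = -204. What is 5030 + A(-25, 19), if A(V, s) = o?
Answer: 4826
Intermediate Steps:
A(V, s) = -204
5030 + A(-25, 19) = 5030 - 204 = 4826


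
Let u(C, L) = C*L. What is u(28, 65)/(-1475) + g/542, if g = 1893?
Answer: 361147/159890 ≈ 2.2587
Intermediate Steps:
u(28, 65)/(-1475) + g/542 = (28*65)/(-1475) + 1893/542 = 1820*(-1/1475) + 1893*(1/542) = -364/295 + 1893/542 = 361147/159890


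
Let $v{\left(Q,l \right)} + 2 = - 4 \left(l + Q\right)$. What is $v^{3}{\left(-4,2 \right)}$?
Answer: $216$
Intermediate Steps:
$v{\left(Q,l \right)} = -2 - 4 Q - 4 l$ ($v{\left(Q,l \right)} = -2 - 4 \left(l + Q\right) = -2 - 4 \left(Q + l\right) = -2 - \left(4 Q + 4 l\right) = -2 - 4 Q - 4 l$)
$v^{3}{\left(-4,2 \right)} = \left(-2 - -16 - 8\right)^{3} = \left(-2 + 16 - 8\right)^{3} = 6^{3} = 216$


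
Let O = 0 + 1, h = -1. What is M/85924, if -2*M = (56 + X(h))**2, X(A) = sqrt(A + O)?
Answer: -392/21481 ≈ -0.018249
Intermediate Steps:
O = 1
X(A) = sqrt(1 + A) (X(A) = sqrt(A + 1) = sqrt(1 + A))
M = -1568 (M = -(56 + sqrt(1 - 1))**2/2 = -(56 + sqrt(0))**2/2 = -(56 + 0)**2/2 = -1/2*56**2 = -1/2*3136 = -1568)
M/85924 = -1568/85924 = -1568*1/85924 = -392/21481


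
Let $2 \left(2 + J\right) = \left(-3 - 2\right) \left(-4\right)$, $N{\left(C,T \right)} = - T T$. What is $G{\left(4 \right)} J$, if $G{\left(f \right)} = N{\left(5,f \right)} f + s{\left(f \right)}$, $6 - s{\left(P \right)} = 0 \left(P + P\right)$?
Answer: $-464$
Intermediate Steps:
$N{\left(C,T \right)} = - T^{2}$
$s{\left(P \right)} = 6$ ($s{\left(P \right)} = 6 - 0 \left(P + P\right) = 6 - 0 \cdot 2 P = 6 - 0 = 6 + 0 = 6$)
$G{\left(f \right)} = 6 - f^{3}$ ($G{\left(f \right)} = - f^{2} f + 6 = - f^{3} + 6 = 6 - f^{3}$)
$J = 8$ ($J = -2 + \frac{\left(-3 - 2\right) \left(-4\right)}{2} = -2 + \frac{\left(-5\right) \left(-4\right)}{2} = -2 + \frac{1}{2} \cdot 20 = -2 + 10 = 8$)
$G{\left(4 \right)} J = \left(6 - 4^{3}\right) 8 = \left(6 - 64\right) 8 = \left(-58\right) 8 = -464$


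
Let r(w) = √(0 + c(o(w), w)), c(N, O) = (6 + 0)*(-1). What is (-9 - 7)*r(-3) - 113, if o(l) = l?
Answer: -113 - 16*I*√6 ≈ -113.0 - 39.192*I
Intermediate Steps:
c(N, O) = -6 (c(N, O) = 6*(-1) = -6)
r(w) = I*√6 (r(w) = √(0 - 6) = √(-6) = I*√6)
(-9 - 7)*r(-3) - 113 = (-9 - 7)*(I*√6) - 113 = -16*I*√6 - 113 = -113 - 16*I*√6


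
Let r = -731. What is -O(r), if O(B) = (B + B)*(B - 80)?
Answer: -1185682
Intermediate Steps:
O(B) = 2*B*(-80 + B) (O(B) = (2*B)*(-80 + B) = 2*B*(-80 + B))
-O(r) = -2*(-731)*(-80 - 731) = -2*(-731)*(-811) = -1*1185682 = -1185682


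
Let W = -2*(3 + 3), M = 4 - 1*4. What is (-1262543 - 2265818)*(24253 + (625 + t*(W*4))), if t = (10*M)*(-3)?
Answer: -87778564958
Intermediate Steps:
M = 0 (M = 4 - 4 = 0)
W = -12 (W = -2*6 = -12)
t = 0 (t = (10*0)*(-3) = 0*(-3) = 0)
(-1262543 - 2265818)*(24253 + (625 + t*(W*4))) = (-1262543 - 2265818)*(24253 + (625 + 0*(-12*4))) = -3528361*(24253 + (625 + 0*(-48))) = -3528361*(24253 + (625 + 0)) = -3528361*(24253 + 625) = -3528361*24878 = -87778564958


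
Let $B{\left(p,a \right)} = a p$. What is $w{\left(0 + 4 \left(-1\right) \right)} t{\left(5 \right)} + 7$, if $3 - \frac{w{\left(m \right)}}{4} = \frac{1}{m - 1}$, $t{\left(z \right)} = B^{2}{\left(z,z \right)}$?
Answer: $8007$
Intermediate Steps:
$t{\left(z \right)} = z^{4}$ ($t{\left(z \right)} = \left(z z\right)^{2} = \left(z^{2}\right)^{2} = z^{4}$)
$w{\left(m \right)} = 12 - \frac{4}{-1 + m}$ ($w{\left(m \right)} = 12 - \frac{4}{m - 1} = 12 - \frac{4}{-1 + m}$)
$w{\left(0 + 4 \left(-1\right) \right)} t{\left(5 \right)} + 7 = \frac{4 \left(-4 + 3 \left(0 + 4 \left(-1\right)\right)\right)}{-1 + \left(0 + 4 \left(-1\right)\right)} 5^{4} + 7 = \frac{4 \left(-4 + 3 \left(0 - 4\right)\right)}{-1 + \left(0 - 4\right)} 625 + 7 = \frac{4 \left(-4 + 3 \left(-4\right)\right)}{-1 - 4} \cdot 625 + 7 = \frac{4 \left(-4 - 12\right)}{-5} \cdot 625 + 7 = 4 \left(- \frac{1}{5}\right) \left(-16\right) 625 + 7 = \frac{64}{5} \cdot 625 + 7 = 8000 + 7 = 8007$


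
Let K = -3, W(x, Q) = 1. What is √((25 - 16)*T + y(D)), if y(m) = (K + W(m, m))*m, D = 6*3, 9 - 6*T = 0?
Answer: 3*I*√10/2 ≈ 4.7434*I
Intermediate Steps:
T = 3/2 (T = 3/2 - ⅙*0 = 3/2 + 0 = 3/2 ≈ 1.5000)
D = 18
y(m) = -2*m (y(m) = (-3 + 1)*m = -2*m)
√((25 - 16)*T + y(D)) = √((25 - 16)*(3/2) - 2*18) = √(9*(3/2) - 36) = √(27/2 - 36) = √(-45/2) = 3*I*√10/2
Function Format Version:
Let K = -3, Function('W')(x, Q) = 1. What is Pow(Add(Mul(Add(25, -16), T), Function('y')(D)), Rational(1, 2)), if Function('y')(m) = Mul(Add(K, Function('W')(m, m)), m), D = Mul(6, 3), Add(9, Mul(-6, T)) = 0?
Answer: Mul(Rational(3, 2), I, Pow(10, Rational(1, 2))) ≈ Mul(4.7434, I)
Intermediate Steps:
T = Rational(3, 2) (T = Add(Rational(3, 2), Mul(Rational(-1, 6), 0)) = Add(Rational(3, 2), 0) = Rational(3, 2) ≈ 1.5000)
D = 18
Function('y')(m) = Mul(-2, m) (Function('y')(m) = Mul(Add(-3, 1), m) = Mul(-2, m))
Pow(Add(Mul(Add(25, -16), T), Function('y')(D)), Rational(1, 2)) = Pow(Add(Mul(Add(25, -16), Rational(3, 2)), Mul(-2, 18)), Rational(1, 2)) = Pow(Add(Mul(9, Rational(3, 2)), -36), Rational(1, 2)) = Pow(Add(Rational(27, 2), -36), Rational(1, 2)) = Pow(Rational(-45, 2), Rational(1, 2)) = Mul(Rational(3, 2), I, Pow(10, Rational(1, 2)))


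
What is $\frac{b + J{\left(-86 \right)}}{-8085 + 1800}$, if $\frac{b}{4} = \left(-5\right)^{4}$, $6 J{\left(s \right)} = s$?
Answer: $- \frac{7457}{18855} \approx -0.39549$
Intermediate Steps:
$J{\left(s \right)} = \frac{s}{6}$
$b = 2500$ ($b = 4 \left(-5\right)^{4} = 4 \cdot 625 = 2500$)
$\frac{b + J{\left(-86 \right)}}{-8085 + 1800} = \frac{2500 + \frac{1}{6} \left(-86\right)}{-8085 + 1800} = \frac{2500 - \frac{43}{3}}{-6285} = \frac{7457}{3} \left(- \frac{1}{6285}\right) = - \frac{7457}{18855}$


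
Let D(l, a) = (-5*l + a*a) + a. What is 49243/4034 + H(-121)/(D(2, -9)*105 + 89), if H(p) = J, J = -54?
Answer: 324736721/26620366 ≈ 12.199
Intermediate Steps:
D(l, a) = a + a**2 - 5*l (D(l, a) = (-5*l + a**2) + a = (a**2 - 5*l) + a = a + a**2 - 5*l)
H(p) = -54
49243/4034 + H(-121)/(D(2, -9)*105 + 89) = 49243/4034 - 54/((-9 + (-9)**2 - 5*2)*105 + 89) = 49243*(1/4034) - 54/((-9 + 81 - 10)*105 + 89) = 49243/4034 - 54/(62*105 + 89) = 49243/4034 - 54/(6510 + 89) = 49243/4034 - 54/6599 = 324736721/26620366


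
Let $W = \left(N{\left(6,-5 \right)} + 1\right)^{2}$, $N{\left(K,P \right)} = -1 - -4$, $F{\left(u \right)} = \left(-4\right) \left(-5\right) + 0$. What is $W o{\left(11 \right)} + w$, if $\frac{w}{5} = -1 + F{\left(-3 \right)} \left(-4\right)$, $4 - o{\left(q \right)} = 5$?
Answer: $-421$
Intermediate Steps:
$F{\left(u \right)} = 20$ ($F{\left(u \right)} = 20 + 0 = 20$)
$o{\left(q \right)} = -1$ ($o{\left(q \right)} = 4 - 5 = -1$)
$N{\left(K,P \right)} = 3$ ($N{\left(K,P \right)} = -1 + 4 = 3$)
$W = 16$ ($W = \left(3 + 1\right)^{2} = 4^{2} = 16$)
$w = -405$ ($w = 5 \left(-1 + 20 \left(-4\right)\right) = 5 \left(-1 - 80\right) = 5 \left(-81\right) = -405$)
$W o{\left(11 \right)} + w = 16 \left(-1\right) - 405 = -16 - 405 = -421$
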